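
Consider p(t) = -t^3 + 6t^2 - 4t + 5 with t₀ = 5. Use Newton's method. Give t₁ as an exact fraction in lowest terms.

p'(t) = -3t^2 + 12t - 4.
p(5) = 10, p'(5) = -19, so t₁ = 5 - 10/(-19) = 105/19.

105/19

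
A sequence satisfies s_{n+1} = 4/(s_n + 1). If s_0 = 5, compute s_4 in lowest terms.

s_1 = 4/(5 + 1) = 2/3.
s_2 = 4/(2/3 + 1) = 12/5.
s_3 = 4/(12/5 + 1) = 20/17.
s_4 = 4/(20/17 + 1) = 68/37.

68/37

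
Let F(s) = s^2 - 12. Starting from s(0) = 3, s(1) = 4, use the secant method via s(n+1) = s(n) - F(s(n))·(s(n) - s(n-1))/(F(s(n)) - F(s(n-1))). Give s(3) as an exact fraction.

F(3) = -3, F(4) = 4. s(2) = 4 - 4·(4 - 3)/(4 - (-3)) = 24/7.
F(4) = 4, F(24/7) = -12/49. s(3) = (24/7) - (-12/49)·((24/7) - 4)/((-12/49) - 4) = 45/13.

45/13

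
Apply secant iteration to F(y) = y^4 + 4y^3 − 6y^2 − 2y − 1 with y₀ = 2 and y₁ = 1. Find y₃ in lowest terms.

F(2) = 19, F(1) = −4. y₂ = 1 − (−4)·(1 − 2)/((−4) − 19) = 27/23.
F(1) = −4, F(27/23) = −908428/279841. y₃ = (27/23) − (−908428/279841)·((27/23) − 1)/((−908428/279841) − (−4)) = 50701/26367.

50701/26367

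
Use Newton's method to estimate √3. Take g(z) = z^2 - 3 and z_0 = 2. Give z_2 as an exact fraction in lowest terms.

97/56

g'(z) = 2z.
g(2) = 1, g'(2) = 4, so z_1 = 2 - 1/4 = 7/4.
g(7/4) = 1/16, g'(7/4) = 7/2, so z_2 = (7/4) - (1/16)/(7/2) = 97/56.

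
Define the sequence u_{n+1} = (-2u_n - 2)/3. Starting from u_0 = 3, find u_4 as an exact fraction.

22/81

u_1 = (-2·3 - 2)/3 = -8/3.
u_2 = (-2·(-8/3) - 2)/3 = 10/9.
u_3 = (-2·(10/9) - 2)/3 = -38/27.
u_4 = (-2·(-38/27) - 2)/3 = 22/81.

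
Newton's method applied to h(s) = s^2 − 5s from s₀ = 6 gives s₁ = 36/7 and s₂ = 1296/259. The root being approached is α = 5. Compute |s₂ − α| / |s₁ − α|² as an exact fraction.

7/37

s₁ − α = 36/7 − 5 = 1/7, so |s₁ − α| = 1/7.
s₂ − α = 1296/259 − 5 = 1/259, so |s₂ − α| = 1/259.
|s₁ − α|² = 1/49.
Ratio = (1/259) / (1/49) = 7/37.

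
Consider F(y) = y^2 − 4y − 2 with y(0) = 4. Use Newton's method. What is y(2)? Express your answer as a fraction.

89/20

F'(y) = 2y − 4.
F(4) = −2, F'(4) = 4, so y(1) = 4 − (−2)/4 = 9/2.
F(9/2) = 1/4, F'(9/2) = 5, so y(2) = (9/2) − (1/4)/5 = 89/20.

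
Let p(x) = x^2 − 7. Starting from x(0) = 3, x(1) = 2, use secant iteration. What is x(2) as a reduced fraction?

13/5

p(3) = 2, p(2) = −3. x(2) = 2 − (−3)·(2 − 3)/((−3) − 2) = 13/5.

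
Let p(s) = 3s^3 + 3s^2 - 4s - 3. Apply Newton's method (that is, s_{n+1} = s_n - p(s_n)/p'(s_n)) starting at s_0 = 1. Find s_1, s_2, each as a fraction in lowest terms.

p'(s) = 9s^2 + 6s - 4.
p(1) = -1, p'(1) = 11, so s_1 = 1 - (-1)/11 = 12/11.
p(12/11) = 135/1331, p'(12/11) = 1604/121, so s_2 = (12/11) - (135/1331)/(1604/121) = 19113/17644.

s_1 = 12/11, s_2 = 19113/17644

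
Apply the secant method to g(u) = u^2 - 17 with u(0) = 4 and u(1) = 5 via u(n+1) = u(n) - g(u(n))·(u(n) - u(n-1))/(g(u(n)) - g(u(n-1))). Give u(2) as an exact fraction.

g(4) = -1, g(5) = 8. u(2) = 5 - 8·(5 - 4)/(8 - (-1)) = 37/9.

37/9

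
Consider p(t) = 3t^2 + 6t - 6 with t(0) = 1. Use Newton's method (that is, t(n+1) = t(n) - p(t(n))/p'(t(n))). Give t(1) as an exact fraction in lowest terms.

3/4

p'(t) = 6t + 6.
p(1) = 3, p'(1) = 12, so t(1) = 1 - 3/12 = 3/4.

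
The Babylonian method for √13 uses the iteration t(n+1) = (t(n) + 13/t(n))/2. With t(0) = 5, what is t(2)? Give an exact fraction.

343/95

t(1) = (5 + 13/5)/2 = 19/5.
t(2) = (19/5 + 13/(19/5))/2 = 343/95.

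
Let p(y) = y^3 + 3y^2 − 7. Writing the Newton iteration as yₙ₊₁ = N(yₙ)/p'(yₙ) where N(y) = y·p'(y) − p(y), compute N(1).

p'(y) = 3y^2 + 6y.
N(y) = y·p'(y) − p(y) = y·(3y^2 + 6y) − (y^3 + 3y^2 − 7) = 2y^3 + 3y^2 + 7.
N(1) = 12.

12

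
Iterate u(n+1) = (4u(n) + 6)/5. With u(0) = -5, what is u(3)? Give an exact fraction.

u(1) = (4·(-5) + 6)/5 = -14/5.
u(2) = (4·(-14/5) + 6)/5 = -26/25.
u(3) = (4·(-26/25) + 6)/5 = 46/125.

46/125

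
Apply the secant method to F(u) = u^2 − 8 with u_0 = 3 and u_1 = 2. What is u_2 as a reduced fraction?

F(3) = 1, F(2) = −4. u_2 = 2 − (−4)·(2 − 3)/((−4) − 1) = 14/5.

14/5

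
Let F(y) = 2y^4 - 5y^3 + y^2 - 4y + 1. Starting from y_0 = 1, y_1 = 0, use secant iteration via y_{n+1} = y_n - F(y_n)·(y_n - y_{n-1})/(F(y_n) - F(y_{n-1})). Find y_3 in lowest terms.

F(1) = -5, F(0) = 1. y_2 = 0 - 1·(0 - 1)/(1 - (-5)) = 1/6.
F(0) = 1, F(1/6) = 55/162. y_3 = (1/6) - (55/162)·((1/6) - 0)/((55/162) - 1) = 27/107.

27/107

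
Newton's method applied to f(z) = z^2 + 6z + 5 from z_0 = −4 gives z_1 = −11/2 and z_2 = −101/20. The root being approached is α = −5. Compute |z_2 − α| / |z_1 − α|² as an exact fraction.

z_1 − α = −11/2 − (−5) = −11/2 + 5 = −1/2, so |z_1 − α| = 1/2.
z_2 − α = −101/20 − (−5) = −101/20 + 5 = −1/20, so |z_2 − α| = 1/20.
|z_1 − α|² = 1/4.
Ratio = (1/20) / (1/4) = 1/5.

1/5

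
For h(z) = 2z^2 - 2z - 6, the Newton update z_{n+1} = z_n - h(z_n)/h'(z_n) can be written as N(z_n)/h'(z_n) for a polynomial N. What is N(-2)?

14

h'(z) = 4z - 2.
N(z) = z·h'(z) - h(z) = z·(4z - 2) - (2z^2 - 2z - 6) = 2z^2 + 6.
N(-2) = 14.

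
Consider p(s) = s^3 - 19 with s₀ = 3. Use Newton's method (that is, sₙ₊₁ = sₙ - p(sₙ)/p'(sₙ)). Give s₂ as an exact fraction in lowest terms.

p'(s) = 3s^2.
p(3) = 8, p'(3) = 27, so s₁ = 3 - 8/27 = 73/27.
p(73/27) = 15040/19683, p'(73/27) = 5329/243, so s₂ = (73/27) - (15040/19683)/(5329/243) = 1152011/431649.

1152011/431649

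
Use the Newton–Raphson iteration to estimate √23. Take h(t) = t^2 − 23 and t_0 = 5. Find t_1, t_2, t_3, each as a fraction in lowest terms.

t_1 = 24/5, t_2 = 1151/240, t_3 = 2649601/552480

h'(t) = 2t.
h(5) = 2, h'(5) = 10, so t_1 = 5 − 2/10 = 24/5.
h(24/5) = 1/25, h'(24/5) = 48/5, so t_2 = (24/5) − (1/25)/(48/5) = 1151/240.
h(1151/240) = 1/57600, h'(1151/240) = 1151/120, so t_3 = (1151/240) − (1/57600)/(1151/120) = 2649601/552480.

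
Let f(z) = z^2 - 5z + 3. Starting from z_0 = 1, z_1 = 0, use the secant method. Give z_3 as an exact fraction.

12/17

f(1) = -1, f(0) = 3. z_2 = 0 - 3·(0 - 1)/(3 - (-1)) = 3/4.
f(0) = 3, f(3/4) = -3/16. z_3 = (3/4) - (-3/16)·((3/4) - 0)/((-3/16) - 3) = 12/17.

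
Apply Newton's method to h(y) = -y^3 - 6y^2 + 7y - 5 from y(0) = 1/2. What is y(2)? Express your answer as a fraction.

5403/656

h'(y) = -3y^2 - 12y + 7.
h(1/2) = -25/8, h'(1/2) = 1/4, so y(1) = (1/2) - (-25/8)/(1/4) = 13.
h(13) = -3125, h'(13) = -656, so y(2) = 13 - (-3125)/(-656) = 5403/656.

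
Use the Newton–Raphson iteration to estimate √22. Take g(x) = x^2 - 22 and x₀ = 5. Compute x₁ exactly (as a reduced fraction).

47/10

g'(x) = 2x.
g(5) = 3, g'(5) = 10, so x₁ = 5 - 3/10 = 47/10.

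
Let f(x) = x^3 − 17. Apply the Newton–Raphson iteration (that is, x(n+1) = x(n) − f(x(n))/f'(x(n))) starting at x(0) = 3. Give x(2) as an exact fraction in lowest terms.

1050433/408321

f'(x) = 3x^2.
f(3) = 10, f'(3) = 27, so x(1) = 3 − 10/27 = 71/27.
f(71/27) = 23300/19683, f'(71/27) = 5041/243, so x(2) = (71/27) − (23300/19683)/(5041/243) = 1050433/408321.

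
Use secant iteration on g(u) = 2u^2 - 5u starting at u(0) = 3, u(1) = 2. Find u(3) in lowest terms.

g(3) = 3, g(2) = -2. u(2) = 2 - (-2)·(2 - 3)/((-2) - 3) = 12/5.
g(2) = -2, g(12/5) = -12/25. u(3) = (12/5) - (-12/25)·((12/5) - 2)/((-12/25) - (-2)) = 48/19.

48/19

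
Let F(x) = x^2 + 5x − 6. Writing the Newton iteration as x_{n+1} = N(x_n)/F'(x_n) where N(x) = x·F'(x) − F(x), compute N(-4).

F'(x) = 2x + 5.
N(x) = x·F'(x) − F(x) = x·(2x + 5) − (x^2 + 5x − 6) = x^2 + 6.
N(-4) = 22.

22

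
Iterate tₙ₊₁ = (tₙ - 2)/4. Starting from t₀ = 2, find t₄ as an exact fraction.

-21/32

t₁ = (2 - 2)/4 = 0.
t₂ = (0 - 2)/4 = -1/2.
t₃ = ((-1/2) - 2)/4 = -5/8.
t₄ = ((-5/8) - 2)/4 = -21/32.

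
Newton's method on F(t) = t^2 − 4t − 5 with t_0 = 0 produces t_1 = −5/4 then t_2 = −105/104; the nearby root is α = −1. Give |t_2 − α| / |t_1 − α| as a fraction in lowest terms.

t_1 − α = −5/4 − (−1) = −5/4 + 1 = −1/4, so |t_1 − α| = 1/4.
t_2 − α = −105/104 − (−1) = −105/104 + 1 = −1/104, so |t_2 − α| = 1/104.
Ratio = (1/104) / (1/4) = 1/26.

1/26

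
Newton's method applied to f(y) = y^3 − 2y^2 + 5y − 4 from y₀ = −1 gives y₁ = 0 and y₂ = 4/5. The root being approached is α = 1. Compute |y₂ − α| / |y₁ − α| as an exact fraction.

1/5

y₁ − α = 0 − 1 = −1, so |y₁ − α| = 1.
y₂ − α = 4/5 − 1 = −1/5, so |y₂ − α| = 1/5.
Ratio = (1/5) / 1 = 1/5.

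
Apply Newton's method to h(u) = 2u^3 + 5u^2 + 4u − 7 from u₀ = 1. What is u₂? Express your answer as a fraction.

h'(u) = 6u^2 + 10u + 4.
h(1) = 4, h'(1) = 20, so u₁ = 1 − 4/20 = 4/5.
h(4/5) = 53/125, h'(4/5) = 396/25, so u₂ = (4/5) − (53/125)/(396/25) = 1531/1980.

1531/1980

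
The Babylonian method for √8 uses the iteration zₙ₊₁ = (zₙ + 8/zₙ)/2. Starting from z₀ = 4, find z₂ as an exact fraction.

z₁ = (4 + 8/4)/2 = 3.
z₂ = (3 + 8/3)/2 = 17/6.

17/6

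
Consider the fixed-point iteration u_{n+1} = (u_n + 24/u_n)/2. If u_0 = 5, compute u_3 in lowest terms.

u_1 = (5 + 24/5)/2 = 49/10.
u_2 = (49/10 + 24/(49/10))/2 = 4801/980.
u_3 = (4801/980 + 24/(4801/980))/2 = 46099201/9409960.

46099201/9409960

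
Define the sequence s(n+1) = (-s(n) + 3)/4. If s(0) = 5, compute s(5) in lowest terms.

s(1) = (-5 + 3)/4 = -1/2.
s(2) = (-(-1/2) + 3)/4 = 7/8.
s(3) = (-(7/8) + 3)/4 = 17/32.
s(4) = (-(17/32) + 3)/4 = 79/128.
s(5) = (-(79/128) + 3)/4 = 305/512.

305/512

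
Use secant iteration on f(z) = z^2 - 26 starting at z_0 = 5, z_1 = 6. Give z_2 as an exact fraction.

f(5) = -1, f(6) = 10. z_2 = 6 - 10·(6 - 5)/(10 - (-1)) = 56/11.

56/11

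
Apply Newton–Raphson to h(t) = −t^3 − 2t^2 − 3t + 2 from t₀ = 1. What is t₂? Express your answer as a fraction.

197/405

h'(t) = −3t^2 − 4t − 3.
h(1) = −4, h'(1) = −10, so t₁ = 1 − (−4)/(−10) = 3/5.
h(3/5) = −92/125, h'(3/5) = −162/25, so t₂ = (3/5) − (−92/125)/(−162/25) = 197/405.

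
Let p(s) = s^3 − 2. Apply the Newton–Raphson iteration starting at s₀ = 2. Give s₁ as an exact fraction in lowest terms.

p'(s) = 3s^2.
p(2) = 6, p'(2) = 12, so s₁ = 2 − 6/12 = 3/2.

3/2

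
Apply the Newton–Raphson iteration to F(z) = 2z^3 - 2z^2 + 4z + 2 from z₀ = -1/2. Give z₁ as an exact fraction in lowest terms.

-2/5

F'(z) = 6z^2 - 4z + 4.
F(-1/2) = -3/4, F'(-1/2) = 15/2, so z₁ = (-1/2) - (-3/4)/(15/2) = -2/5.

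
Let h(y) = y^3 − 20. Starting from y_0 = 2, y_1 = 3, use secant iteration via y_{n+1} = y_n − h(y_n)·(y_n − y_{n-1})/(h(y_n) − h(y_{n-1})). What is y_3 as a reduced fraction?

23270/8599

h(2) = −12, h(3) = 7. y_2 = 3 − 7·(3 − 2)/(7 − (−12)) = 50/19.
h(3) = 7, h(50/19) = −12180/6859. y_3 = (50/19) − (−12180/6859)·((50/19) − 3)/((−12180/6859) − 7) = 23270/8599.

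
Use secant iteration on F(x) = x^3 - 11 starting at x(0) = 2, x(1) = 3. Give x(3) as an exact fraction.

16025/7267

F(2) = -3, F(3) = 16. x(2) = 3 - 16·(3 - 2)/(16 - (-3)) = 41/19.
F(3) = 16, F(41/19) = -6528/6859. x(3) = (41/19) - (-6528/6859)·((41/19) - 3)/((-6528/6859) - 16) = 16025/7267.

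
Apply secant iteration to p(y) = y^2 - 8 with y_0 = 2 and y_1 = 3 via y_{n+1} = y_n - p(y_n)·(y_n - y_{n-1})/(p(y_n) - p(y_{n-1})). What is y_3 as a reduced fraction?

82/29

p(2) = -4, p(3) = 1. y_2 = 3 - 1·(3 - 2)/(1 - (-4)) = 14/5.
p(3) = 1, p(14/5) = -4/25. y_3 = (14/5) - (-4/25)·((14/5) - 3)/((-4/25) - 1) = 82/29.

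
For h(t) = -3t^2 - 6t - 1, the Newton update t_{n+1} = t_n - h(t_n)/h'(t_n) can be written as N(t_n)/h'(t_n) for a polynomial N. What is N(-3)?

h'(t) = -6t - 6.
N(t) = t·h'(t) - h(t) = t·(-6t - 6) - (-3t^2 - 6t - 1) = -3t^2 + 1.
N(-3) = -26.

-26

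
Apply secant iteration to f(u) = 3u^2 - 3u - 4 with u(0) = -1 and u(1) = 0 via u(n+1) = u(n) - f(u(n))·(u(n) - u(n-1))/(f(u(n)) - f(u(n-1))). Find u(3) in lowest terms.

-4/5

f(-1) = 2, f(0) = -4. u(2) = 0 - (-4)·(0 - (-1))/((-4) - 2) = -2/3.
f(0) = -4, f(-2/3) = -2/3. u(3) = (-2/3) - (-2/3)·((-2/3) - 0)/((-2/3) - (-4)) = -4/5.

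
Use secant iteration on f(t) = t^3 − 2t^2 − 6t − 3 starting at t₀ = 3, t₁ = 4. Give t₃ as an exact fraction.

25311/6689

f(3) = −12, f(4) = 5. t₂ = 4 − 5·(4 − 3)/(5 − (−12)) = 63/17.
f(4) = 5, f(63/17) = −8880/4913. t₃ = (63/17) − (−8880/4913)·((63/17) − 4)/((−8880/4913) − 5) = 25311/6689.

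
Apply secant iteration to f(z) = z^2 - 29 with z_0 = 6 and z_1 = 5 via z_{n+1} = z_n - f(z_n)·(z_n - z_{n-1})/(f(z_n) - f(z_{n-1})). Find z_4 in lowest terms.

9074/1685

f(6) = 7, f(5) = -4. z_2 = 5 - (-4)·(5 - 6)/((-4) - 7) = 59/11.
f(5) = -4, f(59/11) = -28/121. z_3 = (59/11) - (-28/121)·((59/11) - 5)/((-28/121) - (-4)) = 307/57.
f(59/11) = -28/121, f(307/57) = 28/3249. z_4 = (307/57) - (28/3249)·((307/57) - (59/11))/((28/3249) - (-28/121)) = 9074/1685.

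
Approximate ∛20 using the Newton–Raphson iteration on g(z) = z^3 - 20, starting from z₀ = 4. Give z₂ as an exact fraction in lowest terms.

67933/24642

g'(z) = 3z^2.
g(4) = 44, g'(4) = 48, so z₁ = 4 - 44/48 = 37/12.
g(37/12) = 16093/1728, g'(37/12) = 1369/48, so z₂ = (37/12) - (16093/1728)/(1369/48) = 67933/24642.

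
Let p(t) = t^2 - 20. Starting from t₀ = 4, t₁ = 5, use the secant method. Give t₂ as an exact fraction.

p(4) = -4, p(5) = 5. t₂ = 5 - 5·(5 - 4)/(5 - (-4)) = 40/9.

40/9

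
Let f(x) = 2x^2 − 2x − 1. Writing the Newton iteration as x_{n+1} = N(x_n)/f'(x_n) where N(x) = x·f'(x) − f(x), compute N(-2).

f'(x) = 4x − 2.
N(x) = x·f'(x) − f(x) = x·(4x − 2) − (2x^2 − 2x − 1) = 2x^2 + 1.
N(-2) = 9.

9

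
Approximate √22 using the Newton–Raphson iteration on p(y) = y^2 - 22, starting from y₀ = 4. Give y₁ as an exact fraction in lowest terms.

p'(y) = 2y.
p(4) = -6, p'(4) = 8, so y₁ = 4 - (-6)/8 = 19/4.

19/4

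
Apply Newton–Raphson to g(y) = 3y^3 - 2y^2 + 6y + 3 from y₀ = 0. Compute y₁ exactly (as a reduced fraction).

g'(y) = 9y^2 - 4y + 6.
g(0) = 3, g'(0) = 6, so y₁ = 0 - 3/6 = -1/2.

-1/2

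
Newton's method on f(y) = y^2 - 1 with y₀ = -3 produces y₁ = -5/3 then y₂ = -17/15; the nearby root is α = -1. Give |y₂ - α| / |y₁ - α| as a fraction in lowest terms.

1/5

y₁ - α = -5/3 - (-1) = -5/3 + 1 = -2/3, so |y₁ - α| = 2/3.
y₂ - α = -17/15 - (-1) = -17/15 + 1 = -2/15, so |y₂ - α| = 2/15.
Ratio = (2/15) / (2/3) = 1/5.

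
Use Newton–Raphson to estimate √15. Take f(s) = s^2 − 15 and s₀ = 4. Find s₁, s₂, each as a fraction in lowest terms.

s₁ = 31/8, s₂ = 1921/496

f'(s) = 2s.
f(4) = 1, f'(4) = 8, so s₁ = 4 − 1/8 = 31/8.
f(31/8) = 1/64, f'(31/8) = 31/4, so s₂ = (31/8) − (1/64)/(31/4) = 1921/496.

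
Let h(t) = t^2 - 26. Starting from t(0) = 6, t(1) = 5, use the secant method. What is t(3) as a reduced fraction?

h(6) = 10, h(5) = -1. t(2) = 5 - (-1)·(5 - 6)/((-1) - 10) = 56/11.
h(5) = -1, h(56/11) = -10/121. t(3) = (56/11) - (-10/121)·((56/11) - 5)/((-10/121) - (-1)) = 566/111.

566/111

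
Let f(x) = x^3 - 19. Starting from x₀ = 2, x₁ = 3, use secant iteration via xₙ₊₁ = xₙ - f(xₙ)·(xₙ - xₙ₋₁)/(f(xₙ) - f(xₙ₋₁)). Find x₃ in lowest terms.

f(2) = -11, f(3) = 8. x₂ = 3 - 8·(3 - 2)/(8 - (-11)) = 49/19.
f(3) = 8, f(49/19) = -12672/6859. x₃ = (49/19) - (-12672/6859)·((49/19) - 3)/((-12672/6859) - 8) = 22441/8443.

22441/8443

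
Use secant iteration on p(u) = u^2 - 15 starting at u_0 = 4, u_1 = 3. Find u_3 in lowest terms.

p(4) = 1, p(3) = -6. u_2 = 3 - (-6)·(3 - 4)/((-6) - 1) = 27/7.
p(3) = -6, p(27/7) = -6/49. u_3 = (27/7) - (-6/49)·((27/7) - 3)/((-6/49) - (-6)) = 31/8.

31/8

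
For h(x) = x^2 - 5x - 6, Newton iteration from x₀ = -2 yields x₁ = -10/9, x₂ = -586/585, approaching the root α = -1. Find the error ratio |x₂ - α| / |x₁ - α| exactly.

1/65

x₁ - α = -10/9 - (-1) = -10/9 + 1 = -1/9, so |x₁ - α| = 1/9.
x₂ - α = -586/585 - (-1) = -586/585 + 1 = -1/585, so |x₂ - α| = 1/585.
Ratio = (1/585) / (1/9) = 1/65.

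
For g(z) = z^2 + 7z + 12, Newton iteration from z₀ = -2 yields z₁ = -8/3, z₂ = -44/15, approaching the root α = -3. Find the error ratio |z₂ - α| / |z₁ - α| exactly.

1/5

z₁ - α = -8/3 - (-3) = -8/3 + 3 = 1/3, so |z₁ - α| = 1/3.
z₂ - α = -44/15 - (-3) = -44/15 + 3 = 1/15, so |z₂ - α| = 1/15.
Ratio = (1/15) / (1/3) = 1/5.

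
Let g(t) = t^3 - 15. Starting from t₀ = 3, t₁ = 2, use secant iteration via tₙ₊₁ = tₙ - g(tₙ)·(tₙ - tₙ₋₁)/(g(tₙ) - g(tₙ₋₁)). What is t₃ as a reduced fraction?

12885/5179

g(3) = 12, g(2) = -7. t₂ = 2 - (-7)·(2 - 3)/((-7) - 12) = 45/19.
g(2) = -7, g(45/19) = -11760/6859. t₃ = (45/19) - (-11760/6859)·((45/19) - 2)/((-11760/6859) - (-7)) = 12885/5179.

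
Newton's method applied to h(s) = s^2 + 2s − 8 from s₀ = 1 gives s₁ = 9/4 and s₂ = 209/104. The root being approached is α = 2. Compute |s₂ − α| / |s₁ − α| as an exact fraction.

1/26

s₁ − α = 9/4 − 2 = 1/4, so |s₁ − α| = 1/4.
s₂ − α = 209/104 − 2 = 1/104, so |s₂ − α| = 1/104.
Ratio = (1/104) / (1/4) = 1/26.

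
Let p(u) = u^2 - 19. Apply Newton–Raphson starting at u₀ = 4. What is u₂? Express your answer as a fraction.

2441/560

p'(u) = 2u.
p(4) = -3, p'(4) = 8, so u₁ = 4 - (-3)/8 = 35/8.
p(35/8) = 9/64, p'(35/8) = 35/4, so u₂ = (35/8) - (9/64)/(35/4) = 2441/560.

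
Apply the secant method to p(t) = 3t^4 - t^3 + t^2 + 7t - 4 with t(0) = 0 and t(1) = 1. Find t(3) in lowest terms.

119/244

p(0) = -4, p(1) = 6. t(2) = 1 - 6·(1 - 0)/(6 - (-4)) = 2/5.
p(1) = 6, p(2/5) = -642/625. t(3) = (2/5) - (-642/625)·((2/5) - 1)/((-642/625) - 6) = 119/244.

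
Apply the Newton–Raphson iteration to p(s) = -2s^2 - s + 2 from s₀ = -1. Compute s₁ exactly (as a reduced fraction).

-4/3

p'(s) = -4s - 1.
p(-1) = 1, p'(-1) = 3, so s₁ = (-1) - 1/3 = -4/3.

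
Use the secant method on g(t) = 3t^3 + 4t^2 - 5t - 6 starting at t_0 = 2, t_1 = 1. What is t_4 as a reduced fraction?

g(2) = 24, g(1) = -4. t_2 = 1 - (-4)·(1 - 2)/((-4) - 24) = 8/7.
g(1) = -4, g(8/7) = -690/343. t_3 = (8/7) - (-690/343)·((8/7) - 1)/((-690/343) - (-4)) = 439/341.
g(8/7) = -690/343, g(439/341) = 23537280/39651821. t_4 = (439/341) - (23537280/39651821)·((439/341) - (8/7))/((23537280/39651821) - (-690/343)) = 64419263/51352237.

64419263/51352237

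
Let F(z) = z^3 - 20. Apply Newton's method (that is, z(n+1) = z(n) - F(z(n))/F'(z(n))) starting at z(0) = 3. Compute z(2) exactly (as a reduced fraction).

301027/110889

F'(z) = 3z^2.
F(3) = 7, F'(3) = 27, so z(1) = 3 - 7/27 = 74/27.
F(74/27) = 11564/19683, F'(74/27) = 5476/243, so z(2) = (74/27) - (11564/19683)/(5476/243) = 301027/110889.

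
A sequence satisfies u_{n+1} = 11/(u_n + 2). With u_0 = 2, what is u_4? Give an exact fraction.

u_1 = 11/(2 + 2) = 11/4.
u_2 = 11/(11/4 + 2) = 44/19.
u_3 = 11/(44/19 + 2) = 209/82.
u_4 = 11/(209/82 + 2) = 902/373.

902/373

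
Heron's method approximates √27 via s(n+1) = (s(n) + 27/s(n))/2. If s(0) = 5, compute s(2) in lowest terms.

1351/260

s(1) = (5 + 27/5)/2 = 26/5.
s(2) = (26/5 + 27/(26/5))/2 = 1351/260.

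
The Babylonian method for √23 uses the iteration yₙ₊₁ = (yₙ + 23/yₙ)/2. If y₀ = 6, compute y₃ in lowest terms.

y₁ = (6 + 23/6)/2 = 59/12.
y₂ = (59/12 + 23/(59/12))/2 = 6793/1416.
y₃ = (6793/1416 + 23/(6793/1416))/2 = 92261137/19237776.

92261137/19237776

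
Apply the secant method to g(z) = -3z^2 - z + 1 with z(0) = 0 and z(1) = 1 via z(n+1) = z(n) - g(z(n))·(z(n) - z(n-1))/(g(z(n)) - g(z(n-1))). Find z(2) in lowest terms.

1/4

g(0) = 1, g(1) = -3. z(2) = 1 - (-3)·(1 - 0)/((-3) - 1) = 1/4.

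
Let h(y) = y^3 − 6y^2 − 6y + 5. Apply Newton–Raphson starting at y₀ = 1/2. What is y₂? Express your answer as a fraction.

h'(y) = 3y^2 − 12y − 6.
h(1/2) = 5/8, h'(1/2) = −45/4, so y₁ = (1/2) − (5/8)/(−45/4) = 5/9.
h(5/9) = −10/729, h'(5/9) = −317/27, so y₂ = (5/9) − (−10/729)/(−317/27) = 4745/8559.

4745/8559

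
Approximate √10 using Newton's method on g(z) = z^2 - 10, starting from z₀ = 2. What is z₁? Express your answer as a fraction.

7/2

g'(z) = 2z.
g(2) = -6, g'(2) = 4, so z₁ = 2 - (-6)/4 = 7/2.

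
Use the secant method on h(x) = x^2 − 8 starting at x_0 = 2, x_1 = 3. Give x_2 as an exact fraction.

h(2) = −4, h(3) = 1. x_2 = 3 − 1·(3 − 2)/(1 − (−4)) = 14/5.

14/5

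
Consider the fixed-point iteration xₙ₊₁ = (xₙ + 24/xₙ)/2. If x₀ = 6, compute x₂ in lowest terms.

x₁ = (6 + 24/6)/2 = 5.
x₂ = (5 + 24/5)/2 = 49/10.

49/10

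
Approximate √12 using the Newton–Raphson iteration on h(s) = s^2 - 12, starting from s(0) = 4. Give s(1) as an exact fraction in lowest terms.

7/2

h'(s) = 2s.
h(4) = 4, h'(4) = 8, so s(1) = 4 - 4/8 = 7/2.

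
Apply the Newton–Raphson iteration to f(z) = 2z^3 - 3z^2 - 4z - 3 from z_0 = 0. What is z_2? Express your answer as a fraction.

-3/31

f'(z) = 6z^2 - 6z - 4.
f(0) = -3, f'(0) = -4, so z_1 = 0 - (-3)/(-4) = -3/4.
f(-3/4) = -81/32, f'(-3/4) = 31/8, so z_2 = (-3/4) - (-81/32)/(31/8) = -3/31.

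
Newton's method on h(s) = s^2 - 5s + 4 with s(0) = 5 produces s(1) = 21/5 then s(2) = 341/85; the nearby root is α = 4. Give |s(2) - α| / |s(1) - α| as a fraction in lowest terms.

1/17

s(1) - α = 21/5 - 4 = 1/5, so |s(1) - α| = 1/5.
s(2) - α = 341/85 - 4 = 1/85, so |s(2) - α| = 1/85.
Ratio = (1/85) / (1/5) = 1/17.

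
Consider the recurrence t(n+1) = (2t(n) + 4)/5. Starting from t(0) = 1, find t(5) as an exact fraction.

t(1) = (2·1 + 4)/5 = 6/5.
t(2) = (2·(6/5) + 4)/5 = 32/25.
t(3) = (2·(32/25) + 4)/5 = 164/125.
t(4) = (2·(164/125) + 4)/5 = 828/625.
t(5) = (2·(828/625) + 4)/5 = 4156/3125.

4156/3125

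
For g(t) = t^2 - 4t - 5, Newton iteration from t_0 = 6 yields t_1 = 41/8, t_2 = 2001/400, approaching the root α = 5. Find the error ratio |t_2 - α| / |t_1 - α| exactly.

1/50

t_1 - α = 41/8 - 5 = 1/8, so |t_1 - α| = 1/8.
t_2 - α = 2001/400 - 5 = 1/400, so |t_2 - α| = 1/400.
Ratio = (1/400) / (1/8) = 1/50.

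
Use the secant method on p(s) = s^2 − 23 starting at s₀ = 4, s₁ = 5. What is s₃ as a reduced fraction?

p(4) = −7, p(5) = 2. s₂ = 5 − 2·(5 − 4)/(2 − (−7)) = 43/9.
p(5) = 2, p(43/9) = −14/81. s₃ = (43/9) − (−14/81)·((43/9) − 5)/((−14/81) − 2) = 211/44.

211/44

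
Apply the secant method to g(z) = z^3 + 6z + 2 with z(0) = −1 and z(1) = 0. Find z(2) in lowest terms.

g(−1) = −5, g(0) = 2. z(2) = 0 − 2·(0 − (−1))/(2 − (−5)) = −2/7.

−2/7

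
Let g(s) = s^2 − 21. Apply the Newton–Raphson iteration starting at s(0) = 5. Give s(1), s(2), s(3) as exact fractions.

g'(s) = 2s.
g(5) = 4, g'(5) = 10, so s(1) = 5 − 4/10 = 23/5.
g(23/5) = 4/25, g'(23/5) = 46/5, so s(2) = (23/5) − (4/25)/(46/5) = 527/115.
g(527/115) = 4/13225, g'(527/115) = 1054/115, so s(3) = (527/115) − (4/13225)/(1054/115) = 277727/60605.

s(1) = 23/5, s(2) = 527/115, s(3) = 277727/60605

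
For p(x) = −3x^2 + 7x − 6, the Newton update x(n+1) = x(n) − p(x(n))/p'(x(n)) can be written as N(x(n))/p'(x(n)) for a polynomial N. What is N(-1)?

p'(x) = −6x + 7.
N(x) = x·p'(x) − p(x) = x·(−6x + 7) − (−3x^2 + 7x − 6) = −3x^2 + 6.
N(-1) = 3.

3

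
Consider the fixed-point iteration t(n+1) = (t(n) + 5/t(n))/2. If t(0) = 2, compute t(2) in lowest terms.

161/72

t(1) = (2 + 5/2)/2 = 9/4.
t(2) = (9/4 + 5/(9/4))/2 = 161/72.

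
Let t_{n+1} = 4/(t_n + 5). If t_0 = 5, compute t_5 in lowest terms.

3532/5035

t_1 = 4/(5 + 5) = 2/5.
t_2 = 4/(2/5 + 5) = 20/27.
t_3 = 4/(20/27 + 5) = 108/155.
t_4 = 4/(108/155 + 5) = 620/883.
t_5 = 4/(620/883 + 5) = 3532/5035.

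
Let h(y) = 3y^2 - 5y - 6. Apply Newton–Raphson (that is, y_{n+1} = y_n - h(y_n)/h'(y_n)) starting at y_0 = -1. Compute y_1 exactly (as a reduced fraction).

h'(y) = 6y - 5.
h(-1) = 2, h'(-1) = -11, so y_1 = (-1) - 2/(-11) = -9/11.

-9/11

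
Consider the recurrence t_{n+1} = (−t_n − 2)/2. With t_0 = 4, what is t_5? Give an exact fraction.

−13/16

t_1 = (−4 − 2)/2 = −3.
t_2 = (−(−3) − 2)/2 = 1/2.
t_3 = (−(1/2) − 2)/2 = −5/4.
t_4 = (−(−5/4) − 2)/2 = −3/8.
t_5 = (−(−3/8) − 2)/2 = −13/16.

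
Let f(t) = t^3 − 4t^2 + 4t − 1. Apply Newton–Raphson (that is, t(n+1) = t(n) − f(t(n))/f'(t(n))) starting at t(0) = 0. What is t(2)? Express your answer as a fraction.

f'(t) = 3t^2 − 8t + 4.
f(0) = −1, f'(0) = 4, so t(1) = 0 − (−1)/4 = 1/4.
f(1/4) = −15/64, f'(1/4) = 35/16, so t(2) = (1/4) − (−15/64)/(35/16) = 5/14.

5/14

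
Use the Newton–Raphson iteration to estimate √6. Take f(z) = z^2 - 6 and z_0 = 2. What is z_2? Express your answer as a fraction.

49/20

f'(z) = 2z.
f(2) = -2, f'(2) = 4, so z_1 = 2 - (-2)/4 = 5/2.
f(5/2) = 1/4, f'(5/2) = 5, so z_2 = (5/2) - (1/4)/5 = 49/20.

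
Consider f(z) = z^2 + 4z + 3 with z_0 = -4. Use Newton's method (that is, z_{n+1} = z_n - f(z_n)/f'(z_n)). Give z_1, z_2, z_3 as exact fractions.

f'(z) = 2z + 4.
f(-4) = 3, f'(-4) = -4, so z_1 = (-4) - 3/(-4) = -13/4.
f(-13/4) = 9/16, f'(-13/4) = -5/2, so z_2 = (-13/4) - (9/16)/(-5/2) = -121/40.
f(-121/40) = 81/1600, f'(-121/40) = -41/20, so z_3 = (-121/40) - (81/1600)/(-41/20) = -9841/3280.

z_1 = -13/4, z_2 = -121/40, z_3 = -9841/3280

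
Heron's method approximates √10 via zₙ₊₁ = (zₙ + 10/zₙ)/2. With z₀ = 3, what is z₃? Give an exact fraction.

z₁ = (3 + 10/3)/2 = 19/6.
z₂ = (19/6 + 10/(19/6))/2 = 721/228.
z₃ = (721/228 + 10/(721/228))/2 = 1039681/328776.

1039681/328776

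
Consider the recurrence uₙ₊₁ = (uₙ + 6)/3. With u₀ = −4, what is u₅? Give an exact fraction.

722/243

u₁ = ((−4) + 6)/3 = 2/3.
u₂ = ((2/3) + 6)/3 = 20/9.
u₃ = ((20/9) + 6)/3 = 74/27.
u₄ = ((74/27) + 6)/3 = 236/81.
u₅ = ((236/81) + 6)/3 = 722/243.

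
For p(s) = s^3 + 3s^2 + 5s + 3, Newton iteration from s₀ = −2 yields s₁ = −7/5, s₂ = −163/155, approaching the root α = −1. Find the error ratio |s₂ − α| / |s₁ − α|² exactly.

s₁ − α = −7/5 − (−1) = −7/5 + 1 = −2/5, so |s₁ − α| = 2/5.
s₂ − α = −163/155 − (−1) = −163/155 + 1 = −8/155, so |s₂ − α| = 8/155.
|s₁ − α|² = 4/25.
Ratio = (8/155) / (4/25) = 10/31.

10/31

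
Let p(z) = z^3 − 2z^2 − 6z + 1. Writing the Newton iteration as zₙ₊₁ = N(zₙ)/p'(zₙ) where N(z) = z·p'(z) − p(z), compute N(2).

p'(z) = 3z^2 − 4z − 6.
N(z) = z·p'(z) − p(z) = z·(3z^2 − 4z − 6) − (z^3 − 2z^2 − 6z + 1) = 2z^3 − 2z^2 − 1.
N(2) = 7.

7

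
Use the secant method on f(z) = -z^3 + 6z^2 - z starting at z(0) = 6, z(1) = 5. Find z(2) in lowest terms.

75/13

f(6) = -6, f(5) = 20. z(2) = 5 - 20·(5 - 6)/(20 - (-6)) = 75/13.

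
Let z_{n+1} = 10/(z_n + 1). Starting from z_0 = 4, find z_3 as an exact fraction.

z_1 = 10/(4 + 1) = 2.
z_2 = 10/(2 + 1) = 10/3.
z_3 = 10/(10/3 + 1) = 30/13.

30/13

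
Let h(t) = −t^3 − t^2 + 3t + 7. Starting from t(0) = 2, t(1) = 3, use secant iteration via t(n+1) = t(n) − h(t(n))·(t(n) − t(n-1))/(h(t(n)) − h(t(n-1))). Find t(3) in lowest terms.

1947/943

h(2) = 1, h(3) = −20. t(2) = 3 − (−20)·(3 − 2)/((−20) − 1) = 43/21.
h(3) = −20, h(43/21) = 3380/9261. t(3) = (43/21) − (3380/9261)·((43/21) − 3)/((3380/9261) − (−20)) = 1947/943.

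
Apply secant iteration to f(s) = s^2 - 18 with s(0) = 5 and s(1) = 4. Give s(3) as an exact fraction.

157/37

f(5) = 7, f(4) = -2. s(2) = 4 - (-2)·(4 - 5)/((-2) - 7) = 38/9.
f(4) = -2, f(38/9) = -14/81. s(3) = (38/9) - (-14/81)·((38/9) - 4)/((-14/81) - (-2)) = 157/37.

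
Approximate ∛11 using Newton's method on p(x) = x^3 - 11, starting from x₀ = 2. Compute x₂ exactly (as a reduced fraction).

1081/486

p'(x) = 3x^2.
p(2) = -3, p'(2) = 12, so x₁ = 2 - (-3)/12 = 9/4.
p(9/4) = 25/64, p'(9/4) = 243/16, so x₂ = (9/4) - (25/64)/(243/16) = 1081/486.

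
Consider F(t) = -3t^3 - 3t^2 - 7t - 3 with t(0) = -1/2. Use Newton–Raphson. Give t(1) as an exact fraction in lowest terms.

-12/25

F'(t) = -9t^2 - 6t - 7.
F(-1/2) = 1/8, F'(-1/2) = -25/4, so t(1) = (-1/2) - (1/8)/(-25/4) = -12/25.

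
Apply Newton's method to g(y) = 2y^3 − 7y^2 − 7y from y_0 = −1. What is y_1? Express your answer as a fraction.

g'(y) = 6y^2 − 14y − 7.
g(−1) = −2, g'(−1) = 13, so y_1 = (−1) − (−2)/13 = −11/13.

−11/13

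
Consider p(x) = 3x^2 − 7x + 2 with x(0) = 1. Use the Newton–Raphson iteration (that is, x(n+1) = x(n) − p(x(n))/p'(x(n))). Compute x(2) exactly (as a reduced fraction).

p'(x) = 6x − 7.
p(1) = −2, p'(1) = −1, so x(1) = 1 − (−2)/(−1) = −1.
p(−1) = 12, p'(−1) = −13, so x(2) = (−1) − 12/(−13) = −1/13.

−1/13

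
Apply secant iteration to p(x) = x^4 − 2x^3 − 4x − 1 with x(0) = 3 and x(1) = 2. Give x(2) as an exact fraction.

p(3) = 14, p(2) = −9. x(2) = 2 − (−9)·(2 − 3)/((−9) − 14) = 55/23.

55/23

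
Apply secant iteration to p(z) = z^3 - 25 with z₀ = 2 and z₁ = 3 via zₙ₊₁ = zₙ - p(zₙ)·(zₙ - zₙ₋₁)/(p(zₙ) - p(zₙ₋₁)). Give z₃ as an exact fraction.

p(2) = -17, p(3) = 2. z₂ = 3 - 2·(3 - 2)/(2 - (-17)) = 55/19.
p(3) = 2, p(55/19) = -5100/6859. z₃ = (55/19) - (-5100/6859)·((55/19) - 3)/((-5100/6859) - 2) = 27505/9409.

27505/9409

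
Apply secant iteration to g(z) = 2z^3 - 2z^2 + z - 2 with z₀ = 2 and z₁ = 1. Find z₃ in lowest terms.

362/281

g(2) = 8, g(1) = -1. z₂ = 1 - (-1)·(1 - 2)/((-1) - 8) = 10/9.
g(1) = -1, g(10/9) = -448/729. z₃ = (10/9) - (-448/729)·((10/9) - 1)/((-448/729) - (-1)) = 362/281.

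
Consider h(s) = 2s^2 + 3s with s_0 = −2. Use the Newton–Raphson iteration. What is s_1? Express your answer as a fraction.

−8/5

h'(s) = 4s + 3.
h(−2) = 2, h'(−2) = −5, so s_1 = (−2) − 2/(−5) = −8/5.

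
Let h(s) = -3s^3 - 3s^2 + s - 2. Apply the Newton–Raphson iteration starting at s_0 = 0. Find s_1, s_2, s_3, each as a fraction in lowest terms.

s_1 = 2, s_2 = 58/47, s_3 = 1437350/2087881

h'(s) = -9s^2 - 6s + 1.
h(0) = -2, h'(0) = 1, so s_1 = 0 - (-2)/1 = 2.
h(2) = -36, h'(2) = -47, so s_2 = 2 - (-36)/(-47) = 58/47.
h(58/47) = -1139184/103823, h'(58/47) = -44423/2209, so s_3 = (58/47) - (-1139184/103823)/(-44423/2209) = 1437350/2087881.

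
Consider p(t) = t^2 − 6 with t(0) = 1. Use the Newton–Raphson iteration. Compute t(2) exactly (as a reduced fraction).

p'(t) = 2t.
p(1) = −5, p'(1) = 2, so t(1) = 1 − (−5)/2 = 7/2.
p(7/2) = 25/4, p'(7/2) = 7, so t(2) = (7/2) − (25/4)/7 = 73/28.

73/28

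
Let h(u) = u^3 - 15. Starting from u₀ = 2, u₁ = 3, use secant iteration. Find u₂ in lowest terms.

45/19

h(2) = -7, h(3) = 12. u₂ = 3 - 12·(3 - 2)/(12 - (-7)) = 45/19.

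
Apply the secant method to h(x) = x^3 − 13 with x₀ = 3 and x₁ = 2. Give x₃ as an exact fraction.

h(3) = 14, h(2) = −5. x₂ = 2 − (−5)·(2 − 3)/((−5) − 14) = 43/19.
h(2) = −5, h(43/19) = −9660/6859. x₃ = (43/19) − (−9660/6859)·((43/19) − 2)/((−9660/6859) − (−5)) = 11659/4927.

11659/4927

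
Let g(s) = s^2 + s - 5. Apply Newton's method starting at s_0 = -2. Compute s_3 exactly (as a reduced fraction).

-321/115

g'(s) = 2s + 1.
g(-2) = -3, g'(-2) = -3, so s_1 = (-2) - (-3)/(-3) = -3.
g(-3) = 1, g'(-3) = -5, so s_2 = (-3) - 1/(-5) = -14/5.
g(-14/5) = 1/25, g'(-14/5) = -23/5, so s_3 = (-14/5) - (1/25)/(-23/5) = -321/115.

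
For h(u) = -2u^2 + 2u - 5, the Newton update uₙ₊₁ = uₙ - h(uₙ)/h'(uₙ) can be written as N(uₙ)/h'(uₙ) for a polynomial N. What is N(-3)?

h'(u) = -4u + 2.
N(u) = u·h'(u) - h(u) = u·(-4u + 2) - (-2u^2 + 2u - 5) = -2u^2 + 5.
N(-3) = -13.

-13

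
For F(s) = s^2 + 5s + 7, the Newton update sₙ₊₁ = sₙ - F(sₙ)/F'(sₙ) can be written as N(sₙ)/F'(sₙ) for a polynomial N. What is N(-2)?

-3

F'(s) = 2s + 5.
N(s) = s·F'(s) - F(s) = s·(2s + 5) - (s^2 + 5s + 7) = s^2 - 7.
N(-2) = -3.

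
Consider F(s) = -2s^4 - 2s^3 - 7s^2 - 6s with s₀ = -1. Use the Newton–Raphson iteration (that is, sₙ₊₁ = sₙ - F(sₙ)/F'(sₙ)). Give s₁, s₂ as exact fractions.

F'(s) = -8s^3 - 6s^2 - 14s - 6.
F(-1) = -1, F'(-1) = 10, so s₁ = (-1) - (-1)/10 = -9/10.
F(-9/10) = -621/5000, F'(-9/10) = 1893/250, so s₂ = (-9/10) - (-621/5000)/(1893/250) = -11151/12620.

s₁ = -9/10, s₂ = -11151/12620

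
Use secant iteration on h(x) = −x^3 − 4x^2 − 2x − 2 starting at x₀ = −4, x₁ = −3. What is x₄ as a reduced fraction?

−27470123/7645821

h(−4) = 6, h(−3) = −5. x₂ = (−3) − (−5)·((−3) − (−4))/((−5) − 6) = −38/11.
h(−3) = −5, h(−38/11) = −2130/1331. x₃ = (−38/11) − (−2130/1331)·((−38/11) − (−3))/((−2130/1331) − (−5)) = −664/181.
h(−38/11) = −2130/1331, h(−664/181) = 5193366/5929741. x₄ = (−664/181) − (5193366/5929741)·((−664/181) − (−38/11))/((5193366/5929741) − (−2130/1331)) = −27470123/7645821.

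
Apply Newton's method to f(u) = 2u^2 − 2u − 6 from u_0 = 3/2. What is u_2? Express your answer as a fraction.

633/272

f'(u) = 4u − 2.
f(3/2) = −9/2, f'(3/2) = 4, so u_1 = (3/2) − (−9/2)/4 = 21/8.
f(21/8) = 81/32, f'(21/8) = 17/2, so u_2 = (21/8) − (81/32)/(17/2) = 633/272.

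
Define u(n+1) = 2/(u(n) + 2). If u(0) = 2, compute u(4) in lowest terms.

u(1) = 2/(2 + 2) = 1/2.
u(2) = 2/(1/2 + 2) = 4/5.
u(3) = 2/(4/5 + 2) = 5/7.
u(4) = 2/(5/7 + 2) = 14/19.

14/19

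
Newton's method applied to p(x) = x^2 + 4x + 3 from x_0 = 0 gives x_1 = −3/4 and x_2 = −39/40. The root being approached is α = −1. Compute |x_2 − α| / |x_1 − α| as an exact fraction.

x_1 − α = −3/4 − (−1) = −3/4 + 1 = 1/4, so |x_1 − α| = 1/4.
x_2 − α = −39/40 − (−1) = −39/40 + 1 = 1/40, so |x_2 − α| = 1/40.
Ratio = (1/40) / (1/4) = 1/10.

1/10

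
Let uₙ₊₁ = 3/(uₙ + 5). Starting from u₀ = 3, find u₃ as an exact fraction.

u₁ = 3/(3 + 5) = 3/8.
u₂ = 3/(3/8 + 5) = 24/43.
u₃ = 3/(24/43 + 5) = 129/239.

129/239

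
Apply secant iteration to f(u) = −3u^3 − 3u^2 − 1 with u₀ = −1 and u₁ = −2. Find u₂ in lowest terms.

−13/12

f(−1) = −1, f(−2) = 11. u₂ = (−2) − 11·((−2) − (−1))/(11 − (−1)) = −13/12.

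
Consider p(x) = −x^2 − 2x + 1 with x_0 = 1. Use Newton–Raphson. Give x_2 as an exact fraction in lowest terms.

p'(x) = −2x − 2.
p(1) = −2, p'(1) = −4, so x_1 = 1 − (−2)/(−4) = 1/2.
p(1/2) = −1/4, p'(1/2) = −3, so x_2 = (1/2) − (−1/4)/(−3) = 5/12.

5/12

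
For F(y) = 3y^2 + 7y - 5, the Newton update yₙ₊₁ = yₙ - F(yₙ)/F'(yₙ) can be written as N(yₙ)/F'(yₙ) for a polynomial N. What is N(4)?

53

F'(y) = 6y + 7.
N(y) = y·F'(y) - F(y) = y·(6y + 7) - (3y^2 + 7y - 5) = 3y^2 + 5.
N(4) = 53.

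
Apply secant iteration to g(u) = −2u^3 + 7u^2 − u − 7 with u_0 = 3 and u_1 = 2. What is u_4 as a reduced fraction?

g(3) = −1, g(2) = 3. u_2 = 2 − 3·(2 − 3)/(3 − (−1)) = 11/4.
g(2) = 3, g(11/4) = 51/32. u_3 = (11/4) − (51/32)·((11/4) − 2)/((51/32) − 3) = 18/5.
g(11/4) = 51/32, g(18/5) = −1649/125. u_4 = (18/5) − (−1649/125)·((18/5) − (11/4))/((−1649/125) − (51/32)) = 9886/3479.

9886/3479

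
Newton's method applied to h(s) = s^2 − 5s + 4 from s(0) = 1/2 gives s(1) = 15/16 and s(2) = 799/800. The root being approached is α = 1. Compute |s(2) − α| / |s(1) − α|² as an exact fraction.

8/25

s(1) − α = 15/16 − 1 = −1/16, so |s(1) − α| = 1/16.
s(2) − α = 799/800 − 1 = −1/800, so |s(2) − α| = 1/800.
|s(1) − α|² = 1/256.
Ratio = (1/800) / (1/256) = 8/25.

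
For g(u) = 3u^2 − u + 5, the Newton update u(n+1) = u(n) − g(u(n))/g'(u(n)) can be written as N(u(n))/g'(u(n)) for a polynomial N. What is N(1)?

g'(u) = 6u − 1.
N(u) = u·g'(u) − g(u) = u·(6u − 1) − (3u^2 − u + 5) = 3u^2 − 5.
N(1) = −2.

−2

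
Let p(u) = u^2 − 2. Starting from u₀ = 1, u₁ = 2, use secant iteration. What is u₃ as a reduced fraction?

7/5

p(1) = −1, p(2) = 2. u₂ = 2 − 2·(2 − 1)/(2 − (−1)) = 4/3.
p(2) = 2, p(4/3) = −2/9. u₃ = (4/3) − (−2/9)·((4/3) − 2)/((−2/9) − 2) = 7/5.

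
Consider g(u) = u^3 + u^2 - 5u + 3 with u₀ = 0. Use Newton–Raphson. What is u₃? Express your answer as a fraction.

g'(u) = 3u^2 + 2u - 5.
g(0) = 3, g'(0) = -5, so u₁ = 0 - 3/(-5) = 3/5.
g(3/5) = 72/125, g'(3/5) = -68/25, so u₂ = (3/5) - (72/125)/(-68/25) = 69/85.
g(69/85) = 82944/614125, g'(69/85) = -10112/7225, so u₃ = (69/85) - (82944/614125)/(-10112/7225) = 6099/6715.

6099/6715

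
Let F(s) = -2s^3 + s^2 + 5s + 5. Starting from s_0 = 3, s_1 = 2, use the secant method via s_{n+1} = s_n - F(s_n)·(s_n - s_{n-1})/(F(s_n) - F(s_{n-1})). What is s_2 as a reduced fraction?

F(3) = -25, F(2) = 3. s_2 = 2 - 3·(2 - 3)/(3 - (-25)) = 59/28.

59/28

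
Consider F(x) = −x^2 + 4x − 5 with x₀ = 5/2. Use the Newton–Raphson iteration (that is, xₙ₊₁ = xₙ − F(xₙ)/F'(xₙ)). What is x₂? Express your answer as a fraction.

55/24

F'(x) = −2x + 4.
F(5/2) = −5/4, F'(5/2) = −1, so x₁ = (5/2) − (−5/4)/(−1) = 5/4.
F(5/4) = −25/16, F'(5/4) = 3/2, so x₂ = (5/4) − (−25/16)/(3/2) = 55/24.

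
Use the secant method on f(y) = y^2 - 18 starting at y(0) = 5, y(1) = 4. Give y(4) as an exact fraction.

f(5) = 7, f(4) = -2. y(2) = 4 - (-2)·(4 - 5)/((-2) - 7) = 38/9.
f(4) = -2, f(38/9) = -14/81. y(3) = (38/9) - (-14/81)·((38/9) - 4)/((-14/81) - (-2)) = 157/37.
f(38/9) = -14/81, f(157/37) = 7/1369. y(4) = (157/37) - (7/1369)·((157/37) - (38/9))/((7/1369) - (-14/81)) = 11960/2819.

11960/2819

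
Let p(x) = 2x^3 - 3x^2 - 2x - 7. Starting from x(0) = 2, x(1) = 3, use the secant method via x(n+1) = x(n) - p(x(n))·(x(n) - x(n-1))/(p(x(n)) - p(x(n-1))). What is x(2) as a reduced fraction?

7/3

p(2) = -7, p(3) = 14. x(2) = 3 - 14·(3 - 2)/(14 - (-7)) = 7/3.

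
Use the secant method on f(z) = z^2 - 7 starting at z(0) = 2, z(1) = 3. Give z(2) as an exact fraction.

13/5

f(2) = -3, f(3) = 2. z(2) = 3 - 2·(3 - 2)/(2 - (-3)) = 13/5.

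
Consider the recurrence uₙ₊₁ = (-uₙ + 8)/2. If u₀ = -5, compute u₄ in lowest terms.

35/16

u₁ = (-(-5) + 8)/2 = 13/2.
u₂ = (-(13/2) + 8)/2 = 3/4.
u₃ = (-(3/4) + 8)/2 = 29/8.
u₄ = (-(29/8) + 8)/2 = 35/16.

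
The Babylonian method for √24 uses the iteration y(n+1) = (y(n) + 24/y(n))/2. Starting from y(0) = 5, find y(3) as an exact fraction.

46099201/9409960

y(1) = (5 + 24/5)/2 = 49/10.
y(2) = (49/10 + 24/(49/10))/2 = 4801/980.
y(3) = (4801/980 + 24/(4801/980))/2 = 46099201/9409960.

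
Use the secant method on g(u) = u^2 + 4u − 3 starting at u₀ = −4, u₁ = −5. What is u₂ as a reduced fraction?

g(−4) = −3, g(−5) = 2. u₂ = (−5) − 2·((−5) − (−4))/(2 − (−3)) = −23/5.

−23/5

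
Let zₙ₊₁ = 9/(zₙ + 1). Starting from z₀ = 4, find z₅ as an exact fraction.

1665/716

z₁ = 9/(4 + 1) = 9/5.
z₂ = 9/(9/5 + 1) = 45/14.
z₃ = 9/(45/14 + 1) = 126/59.
z₄ = 9/(126/59 + 1) = 531/185.
z₅ = 9/(531/185 + 1) = 1665/716.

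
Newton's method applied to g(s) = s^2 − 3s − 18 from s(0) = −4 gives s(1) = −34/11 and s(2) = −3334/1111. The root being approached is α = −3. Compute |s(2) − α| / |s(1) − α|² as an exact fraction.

s(1) − α = −34/11 − (−3) = −34/11 + 3 = −1/11, so |s(1) − α| = 1/11.
s(2) − α = −3334/1111 − (−3) = −3334/1111 + 3 = −1/1111, so |s(2) − α| = 1/1111.
|s(1) − α|² = 1/121.
Ratio = (1/1111) / (1/121) = 11/101.

11/101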